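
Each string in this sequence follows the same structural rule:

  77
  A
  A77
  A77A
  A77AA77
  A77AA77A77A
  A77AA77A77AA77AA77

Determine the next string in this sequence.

This is a Fibonacci-style word recurrence s(k) = s(k−1)·s(k−2): e.g. A·77 = A77.
So term 8 is A77AA77A77AA77AA77·A77AA77A77A.

A77AA77A77AA77AA77A77AA77A77A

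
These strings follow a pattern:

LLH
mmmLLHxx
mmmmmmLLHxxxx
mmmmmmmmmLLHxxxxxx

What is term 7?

mmmmmmmmmmmmmmmmmmLLHxxxxxxxxxxxx

s(k+1) = mmm·s(k)·xx, so each term gains mmm as a prefix and xx as a suffix.
From mmmmmmmmmLLHxxxxxx, 3 further steps: mmmmmmmmmLLHxxxxxx → mmmmmmmmmmmmLLHxxxxxxxx → mmmmmmmmmmmmmmmLLHxxxxxxxxxx → (answer).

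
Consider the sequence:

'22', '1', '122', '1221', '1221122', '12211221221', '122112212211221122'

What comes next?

This is a Fibonacci-style word recurrence s(k) = s(k−1)·s(k−2): e.g. 1·22 = 122.
So term 8 is 122112212211221122·12211221221.

12211221221122112212211221221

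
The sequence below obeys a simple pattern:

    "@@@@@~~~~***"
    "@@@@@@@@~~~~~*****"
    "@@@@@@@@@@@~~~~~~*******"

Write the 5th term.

Reading off run lengths: @ runs 5, 8, 11; ~ runs 4, 5, 6; * runs 3, 5, 7 — each is linear in n (n = 1, 2, …).
At n = 5 the blocks have lengths 17, 8, 11.

@@@@@@@@@@@@@@@@@~~~~~~~~***********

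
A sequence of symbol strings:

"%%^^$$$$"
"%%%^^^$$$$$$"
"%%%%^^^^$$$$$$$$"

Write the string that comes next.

Each string has the form %^{n} ^^{n} $^{2n}, where the shown terms are n = 2, 3, 4.
Setting n = 5 gives 5, 5, 10 characters in each block.

%%%%%^^^^^$$$$$$$$$$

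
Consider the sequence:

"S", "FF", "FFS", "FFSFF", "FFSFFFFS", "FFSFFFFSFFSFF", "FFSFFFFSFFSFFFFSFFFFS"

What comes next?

Each term (from the third on) is the previous term followed by the one before it: term 3 = FF·S = FFS.
Continuing: FFSFFFFSFFSFFFFSFFFFS · FFSFFFFSFFSFF gives term 8.

FFSFFFFSFFSFFFFSFFFFSFFSFFFFSFFSFF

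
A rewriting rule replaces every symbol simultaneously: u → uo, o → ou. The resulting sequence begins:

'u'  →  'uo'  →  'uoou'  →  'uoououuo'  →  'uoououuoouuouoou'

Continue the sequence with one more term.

Replace each of the 16 characters of uoououuoouuouoou in place — uo ou ou uo ou uo uo ou ou uo uo ou uo ou ou uo — and concatenate.

uoououuoouuouoououuouoouuoououuo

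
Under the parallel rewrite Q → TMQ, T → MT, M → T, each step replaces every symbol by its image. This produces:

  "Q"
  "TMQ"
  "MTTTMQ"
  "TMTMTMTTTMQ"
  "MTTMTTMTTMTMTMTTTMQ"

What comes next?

Rewriting the 19 symbols of MTTMTTMTTMTMTMTTTMQ one by one yields T MT MT T MT MT T MT MT T MT T MT T MT MT MT T TMQ; concatenated:

TMTMTTMTMTTMTMTTMTTMTTMTMTMTTTMQ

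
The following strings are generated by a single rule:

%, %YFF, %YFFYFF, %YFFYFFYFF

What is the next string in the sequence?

Every step adds YFF to the end: s(k+1) = s(k)·YFF.
One more step from %YFFYFFYFF gives the answer.

%YFFYFFYFFYFF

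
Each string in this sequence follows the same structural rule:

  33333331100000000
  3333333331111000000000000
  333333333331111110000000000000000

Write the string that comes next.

Each string has the form 3^{2n+3} 1^{2n-2} 0^{4n}, where the shown terms are n = 2, 3, 4.
Setting n = 5 gives 13, 8, 20 characters in each block.

33333333333331111111100000000000000000000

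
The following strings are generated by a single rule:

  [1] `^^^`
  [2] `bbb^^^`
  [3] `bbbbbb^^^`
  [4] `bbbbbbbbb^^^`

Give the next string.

The strings grow by a fixed prefix bbb each time.
So the next term is bbb·bbbbbbbbb^^^.

bbbbbbbbbbbb^^^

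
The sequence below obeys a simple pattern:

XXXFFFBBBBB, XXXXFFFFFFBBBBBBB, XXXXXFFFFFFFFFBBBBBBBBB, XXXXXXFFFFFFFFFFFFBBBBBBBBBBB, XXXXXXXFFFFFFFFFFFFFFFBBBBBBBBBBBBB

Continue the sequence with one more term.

XXXXXXXXFFFFFFFFFFFFFFFFFFBBBBBBBBBBBBBBB

The n-th term is n+2 X's then 3n F's then 2n+3 B's (n = 1, 2, …).
Setting n = 6 gives 8, 18, 15 characters in each block.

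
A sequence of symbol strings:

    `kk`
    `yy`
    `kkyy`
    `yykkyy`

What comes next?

This is a Fibonacci-style word recurrence s(k) = s(k−2)·s(k−1): e.g. kk·yy = kkyy.
The next term joins kkyy and yykkyy.

kkyyyykkyy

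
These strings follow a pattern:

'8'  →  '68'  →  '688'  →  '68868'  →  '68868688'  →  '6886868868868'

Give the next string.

688686886886868868688

This is a Fibonacci-style word recurrence s(k) = s(k−1)·s(k−2): e.g. 68·8 = 688.
Continuing: 6886868868868 · 68868688 gives term 7.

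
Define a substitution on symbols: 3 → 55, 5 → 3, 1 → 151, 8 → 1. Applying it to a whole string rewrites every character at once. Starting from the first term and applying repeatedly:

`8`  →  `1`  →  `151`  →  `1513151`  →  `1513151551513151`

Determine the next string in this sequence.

Rewriting the 16 symbols of 1513151551513151 one by one yields 151 3 151 55 151 3 151 3 3 151 3 151 55 151 3 151; concatenated:

1513151551513151331513151551513151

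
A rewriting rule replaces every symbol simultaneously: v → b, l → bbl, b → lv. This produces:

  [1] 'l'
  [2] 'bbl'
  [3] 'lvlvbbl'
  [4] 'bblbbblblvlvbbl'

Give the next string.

Rewriting the 15 symbols of bblbbblblvlvbbl one by one yields lv lv bbl lv lv lv bbl lv bbl b bbl b lv lv bbl; concatenated:

lvlvbbllvlvlvbbllvbblbbblblvlvbbl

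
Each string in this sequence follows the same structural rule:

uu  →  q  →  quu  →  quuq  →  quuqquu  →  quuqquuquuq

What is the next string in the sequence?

From term 3 onward, concatenate the last term with the second-to-last: q·uu = quu, quu·q = quuq, …
Continuing: quuqquuquuq · quuqquu gives term 7.

quuqquuquuqquuqquu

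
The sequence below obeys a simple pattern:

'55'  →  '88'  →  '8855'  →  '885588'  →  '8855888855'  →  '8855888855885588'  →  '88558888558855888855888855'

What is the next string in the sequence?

885588885588558888558888558855888855885588

Each term (from the third on) is the previous term followed by the one before it: term 3 = 88·55 = 8855.
Continuing: 88558888558855888855888855 · 8855888855885588 gives term 8.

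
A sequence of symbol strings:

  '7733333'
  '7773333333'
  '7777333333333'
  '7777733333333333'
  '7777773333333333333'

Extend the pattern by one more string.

7777777333333333333333

Each string has the form 7^{n} 3^{2n+1}, where the shown terms are n = 2, 3, 4, 5, 6.
For the next term, n = 7, so the run lengths are 7, 15.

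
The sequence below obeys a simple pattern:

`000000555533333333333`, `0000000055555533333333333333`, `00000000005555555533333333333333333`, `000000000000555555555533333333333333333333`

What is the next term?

The n-th term is 2n 0's then 2n-2 5's then 3n+2 3's, where the shown terms are n = 3, 4, 5, 6.
At n = 7 the blocks have lengths 14, 12, 23.

0000000000000055555555555533333333333333333333333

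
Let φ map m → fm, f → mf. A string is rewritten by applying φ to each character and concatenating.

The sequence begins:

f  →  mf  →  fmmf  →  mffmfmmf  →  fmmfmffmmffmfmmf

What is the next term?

Rewriting the 16 symbols of fmmfmffmmffmfmmf one by one yields mf fm fm mf fm mf mf fm fm mf mf fm mf fm fm mf; concatenated:

mffmfmmffmmfmffmfmmfmffmmffmfmmf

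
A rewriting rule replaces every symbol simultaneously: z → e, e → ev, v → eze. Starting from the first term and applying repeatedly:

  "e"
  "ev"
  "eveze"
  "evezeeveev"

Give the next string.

evezeeveevevezeeveveze

Rewriting each symbol of evezeeveev: e→ev, v→eze, e→ev, z→e, e→ev, e→ev, v→eze, e→ev, e→ev, v→eze, which concatenates to ev eze ev e ev ev eze ev ev eze.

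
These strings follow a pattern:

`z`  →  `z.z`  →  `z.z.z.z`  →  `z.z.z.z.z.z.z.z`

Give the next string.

Each string is two copies of the previous one joined by '.'.
One more doubling of z.z.z.z.z.z.z.z gives the answer.

z.z.z.z.z.z.z.z.z.z.z.z.z.z.z.z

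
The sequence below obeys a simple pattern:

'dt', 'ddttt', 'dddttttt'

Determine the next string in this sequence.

The n-th term is n d's then 2n-1 t's (n = 1, 2, …).
Setting n = 4 gives 4, 7 characters in each block.

ddddttttttt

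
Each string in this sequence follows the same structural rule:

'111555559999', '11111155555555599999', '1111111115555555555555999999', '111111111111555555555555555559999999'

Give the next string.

11111111111111155555555555555555555599999999

Each string has the form 1^{3n} 5^{4n+1} 9^{n+3} (n = 1, 2, …).
For the next term, n = 5, so the run lengths are 15, 21, 8.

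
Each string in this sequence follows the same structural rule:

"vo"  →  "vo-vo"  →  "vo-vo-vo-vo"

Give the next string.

s(k+1) = s(k)·-·s(k) — each term doubles the last with '-' between the halves.
So the next term is two copies of vo-vo-vo-vo with '-' between the halves.

vo-vo-vo-vo-vo-vo-vo-vo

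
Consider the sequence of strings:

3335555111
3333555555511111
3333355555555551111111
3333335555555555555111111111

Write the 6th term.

3333333355555555555555555551111111111111

Reading off run lengths: 3 runs 3, 4, 5, 6; 5 runs 4, 7, 10, 13; 1 runs 3, 5, 7, 9 — each is linear in n (n = 1, 2, …).
For term 6, n = 6, so the run lengths are 8, 19, 13.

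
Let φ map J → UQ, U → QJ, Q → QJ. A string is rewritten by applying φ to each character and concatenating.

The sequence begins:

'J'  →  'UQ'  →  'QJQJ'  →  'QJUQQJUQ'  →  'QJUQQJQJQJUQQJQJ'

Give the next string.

Applying the rule to each of the 16 symbols of QJUQQJQJQJUQQJQJ gives the pieces QJ UQ QJ QJ QJ UQ QJ UQ QJ UQ QJ QJ QJ UQ QJ UQ, which concatenate to the answer.

QJUQQJQJQJUQQJUQQJUQQJQJQJUQQJUQ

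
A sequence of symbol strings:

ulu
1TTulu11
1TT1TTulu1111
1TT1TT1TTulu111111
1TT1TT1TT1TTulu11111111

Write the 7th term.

Every step adds 1TT to the front and 11 to the end of the previous string.
From 1TT1TT1TT1TTulu11111111, 2 further steps: 1TT1TT1TT1TTulu11111111 → 1TT1TT1TT1TT1TTulu1111111111 → (answer).

1TT1TT1TT1TT1TT1TTulu111111111111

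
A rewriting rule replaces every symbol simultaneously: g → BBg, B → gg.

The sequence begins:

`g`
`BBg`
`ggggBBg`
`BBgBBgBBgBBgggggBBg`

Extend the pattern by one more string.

Rewriting the 19 symbols of BBgBBgBBgBBgggggBBg one by one yields gg gg BBg gg gg BBg gg gg BBg gg gg BBg BBg BBg BBg BBg gg gg BBg; concatenated:

ggggBBgggggBBgggggBBgggggBBgBBgBBgBBgBBgggggBBg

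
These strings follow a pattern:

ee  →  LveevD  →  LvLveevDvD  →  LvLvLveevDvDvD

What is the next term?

Each term wraps the previous one in Lv on the left and vD on the right.
So the next term is Lv·LvLvLveevDvDvD·vD.

LvLvLvLveevDvDvDvD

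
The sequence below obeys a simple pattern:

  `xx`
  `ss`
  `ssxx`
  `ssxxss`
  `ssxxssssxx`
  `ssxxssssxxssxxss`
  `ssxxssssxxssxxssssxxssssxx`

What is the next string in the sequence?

ssxxssssxxssxxssssxxssssxxssxxssssxxssxxss

From term 3 onward, concatenate the last term with the second-to-last: ss·xx = ssxx, ssxx·ss = ssxxss, …
Continuing: ssxxssssxxssxxssssxxssssxx · ssxxssssxxssxxss gives term 8.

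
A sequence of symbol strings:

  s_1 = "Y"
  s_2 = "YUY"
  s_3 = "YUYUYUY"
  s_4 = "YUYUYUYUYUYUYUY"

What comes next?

YUYUYUYUYUYUYUYUYUYUYUYUYUYUYUY

Each string is two copies of the previous one joined by 'U'.
So the next term is two copies of YUYUYUYUYUYUYUY with 'U' between the halves.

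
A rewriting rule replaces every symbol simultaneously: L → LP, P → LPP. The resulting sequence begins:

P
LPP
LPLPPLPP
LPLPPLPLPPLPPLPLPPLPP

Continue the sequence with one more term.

φ(LPLPPLPLPPLPPLPLPPLPP) expands symbol-by-symbol to LP LPP LP LPP LPP LP LPP LP LPP LPP LP LPP LPP LP LPP LP LPP LPP LP LPP LPP; joining the 21 pieces gives the next term.

LPLPPLPLPPLPPLPLPPLPLPPLPPLPLPPLPPLPLPPLPLPPLPPLPLPPLPP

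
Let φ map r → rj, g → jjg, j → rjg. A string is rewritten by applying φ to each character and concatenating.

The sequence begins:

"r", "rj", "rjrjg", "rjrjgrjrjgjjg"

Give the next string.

Applying the rule to each of the 13 symbols of rjrjgrjrjgjjg gives the pieces rj rjg rj rjg jjg rj rjg rj rjg jjg rjg rjg jjg, which concatenate to the answer.

rjrjgrjrjgjjgrjrjgrjrjgjjgrjgrjgjjg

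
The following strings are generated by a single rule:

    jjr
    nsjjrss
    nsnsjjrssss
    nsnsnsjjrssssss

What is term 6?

s(k+1) = ns·s(k)·ss, so each term gains ns as a prefix and ss as a suffix.
From nsnsnsjjrssssss, 2 further steps: nsnsnsjjrssssss → nsnsnsnsjjrssssssss → (answer).

nsnsnsnsnsjjrssssssssss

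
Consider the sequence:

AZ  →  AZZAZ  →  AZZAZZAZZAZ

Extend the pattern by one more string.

s(k+1) = s(k)·Z·s(k) — each term doubles the last with 'Z' between the halves.
One more doubling of AZZAZZAZZAZ gives the answer.

AZZAZZAZZAZZAZZAZZAZZAZ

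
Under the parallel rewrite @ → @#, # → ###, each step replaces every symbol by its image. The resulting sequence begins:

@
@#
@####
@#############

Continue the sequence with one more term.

@########################################

Applying the rule to each of the 14 symbols of @############# gives the pieces @# ### ### ### ### ### ### ### ### ### ### ### ### ###, which concatenate to the answer.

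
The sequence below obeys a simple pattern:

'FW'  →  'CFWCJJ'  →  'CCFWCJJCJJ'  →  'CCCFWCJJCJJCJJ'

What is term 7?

Each term wraps the previous one in C on the left and CJJ on the right.
From CCCFWCJJCJJCJJ, 3 further steps: CCCFWCJJCJJCJJ → CCCCFWCJJCJJCJJCJJ → CCCCCFWCJJCJJCJJCJJCJJ → (answer).

CCCCCCFWCJJCJJCJJCJJCJJCJJ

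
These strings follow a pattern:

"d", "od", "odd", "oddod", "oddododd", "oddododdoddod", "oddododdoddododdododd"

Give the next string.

Each term (from the third on) is the previous term followed by the one before it: term 3 = od·d = odd.
The next term joins oddododdoddododdododd and oddododdoddod.

oddododdoddododdododdoddododdoddod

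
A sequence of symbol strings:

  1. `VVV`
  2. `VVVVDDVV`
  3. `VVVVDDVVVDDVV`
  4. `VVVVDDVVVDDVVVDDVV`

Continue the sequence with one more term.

Every step adds VDDVV to the end: s(k+1) = s(k)·VDDVV.
One more step from VVVVDDVVVDDVVVDDVV gives the answer.

VVVVDDVVVDDVVVDDVVVDDVV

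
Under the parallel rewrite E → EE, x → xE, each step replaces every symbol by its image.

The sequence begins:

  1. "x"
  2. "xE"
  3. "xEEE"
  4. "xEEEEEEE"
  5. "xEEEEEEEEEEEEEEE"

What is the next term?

Applying the rule to each of the 16 symbols of xEEEEEEEEEEEEEEE gives the pieces xE EE EE EE EE EE EE EE EE EE EE EE EE EE EE EE, which concatenate to the answer.

xEEEEEEEEEEEEEEEEEEEEEEEEEEEEEEE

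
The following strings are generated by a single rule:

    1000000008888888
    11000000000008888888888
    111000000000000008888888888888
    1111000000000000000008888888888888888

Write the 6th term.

111111000000000000000000000008888888888888888888888

Term n consists of n-1 1's, followed by 3n+2 0's, followed by 3n+1 8's, where the shown terms are n = 2, 3, 4, 5.
Setting n = 7 gives 6, 23, 22 characters in each block.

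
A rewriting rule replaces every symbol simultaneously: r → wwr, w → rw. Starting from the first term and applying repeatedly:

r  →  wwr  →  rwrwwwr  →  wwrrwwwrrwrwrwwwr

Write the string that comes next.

rwrwwwrwwrrwrwrwwwrwwrrwwwrrwwwrrwrwrwwwr

Replace each of the 17 characters of wwrrwwwrrwrwrwwwr in place — rw rw wwr wwr rw rw rw wwr wwr rw wwr rw wwr rw rw rw wwr — and concatenate.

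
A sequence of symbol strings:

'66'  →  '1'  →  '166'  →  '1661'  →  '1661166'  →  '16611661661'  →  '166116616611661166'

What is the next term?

16611661661166116616611661661

This is a Fibonacci-style word recurrence s(k) = s(k−1)·s(k−2): e.g. 1·66 = 166.
So term 8 is 166116616611661166·16611661661.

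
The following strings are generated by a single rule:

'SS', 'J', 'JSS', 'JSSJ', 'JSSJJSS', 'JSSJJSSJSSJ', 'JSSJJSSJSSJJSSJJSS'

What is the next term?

JSSJJSSJSSJJSSJJSSJSSJJSSJSSJ

This is a Fibonacci-style word recurrence s(k) = s(k−1)·s(k−2): e.g. J·SS = JSS.
Continuing: JSSJJSSJSSJJSSJJSS · JSSJJSSJSSJ gives term 8.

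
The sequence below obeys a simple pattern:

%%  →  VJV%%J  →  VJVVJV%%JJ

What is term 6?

s(k+1) = VJV·s(k)·J, so each term gains VJV as a prefix and J as a suffix.
From VJVVJV%%JJ, 3 further steps: VJVVJV%%JJ → VJVVJVVJV%%JJJ → VJVVJVVJVVJV%%JJJJ → (answer).

VJVVJVVJVVJVVJV%%JJJJJ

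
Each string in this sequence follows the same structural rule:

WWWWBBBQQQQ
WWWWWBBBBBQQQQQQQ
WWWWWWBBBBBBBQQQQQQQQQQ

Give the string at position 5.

WWWWWWWWBBBBBBBBBBBQQQQQQQQQQQQQQQQ

The n-th term is n+3 W's then 2n+1 B's then 3n+1 Q's (n = 1, 2, …).
Setting n = 5 gives 8, 11, 16 characters in each block.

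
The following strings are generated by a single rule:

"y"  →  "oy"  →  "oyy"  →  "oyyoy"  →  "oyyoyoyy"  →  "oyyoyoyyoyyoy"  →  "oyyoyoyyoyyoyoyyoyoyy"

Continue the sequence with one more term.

From term 3 onward, concatenate the last term with the second-to-last: oy·y = oyy, oyy·oy = oyyoy, …
Continuing: oyyoyoyyoyyoyoyyoyoyy · oyyoyoyyoyyoy gives term 8.

oyyoyoyyoyyoyoyyoyoyyoyyoyoyyoyyoy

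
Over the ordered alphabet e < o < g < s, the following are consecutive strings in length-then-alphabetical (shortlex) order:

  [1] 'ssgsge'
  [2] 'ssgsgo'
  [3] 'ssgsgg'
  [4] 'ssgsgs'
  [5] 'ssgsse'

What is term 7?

Advancing 2 positions from ssgsse through ssgsse → ssgsso reaches term 7.

ssgssg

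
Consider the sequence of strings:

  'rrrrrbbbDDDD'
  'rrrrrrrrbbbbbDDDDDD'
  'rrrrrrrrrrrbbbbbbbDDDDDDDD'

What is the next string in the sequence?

The n-th term is 3n-1 r's then 2n-1 b's then 2n D's, where the shown terms are n = 2, 3, 4.
At n = 5 the blocks have lengths 14, 9, 10.

rrrrrrrrrrrrrrbbbbbbbbbDDDDDDDDDD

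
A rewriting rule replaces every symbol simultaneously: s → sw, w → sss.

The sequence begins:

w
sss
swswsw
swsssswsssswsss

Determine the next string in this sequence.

Applying the rule to each of the 15 symbols of swsssswsssswsss gives the pieces sw sss sw sw sw sw sss sw sw sw sw sss sw sw sw, which concatenate to the answer.

swsssswswswswsssswswswswsssswswsw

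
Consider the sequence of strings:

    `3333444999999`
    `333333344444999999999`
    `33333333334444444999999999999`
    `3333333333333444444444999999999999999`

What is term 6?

33333333333333333334444444444444999999999999999999999

The n-th term is 3n-2 3's then 2n-1 4's then 3n 9's, where the shown terms are n = 2, 3, 4, 5.
Setting n = 7 gives 19, 13, 21 characters in each block.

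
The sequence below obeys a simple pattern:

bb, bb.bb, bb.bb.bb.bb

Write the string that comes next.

bb.bb.bb.bb.bb.bb.bb.bb

Each string is two copies of the previous one joined by '.'.
One more doubling of bb.bb.bb.bb gives the answer.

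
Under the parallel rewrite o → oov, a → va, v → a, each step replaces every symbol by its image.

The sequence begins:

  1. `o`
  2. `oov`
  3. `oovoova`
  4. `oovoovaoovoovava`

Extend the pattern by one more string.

φ(oovoovaoovoovava) expands symbol-by-symbol to oov oov a oov oov a va oov oov a oov oov a va a va; joining the 16 pieces gives the next term.

oovoovaoovoovavaoovoovaoovoovavaava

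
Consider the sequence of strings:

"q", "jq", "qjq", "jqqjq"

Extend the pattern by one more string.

qjqjqqjq

This is a Fibonacci-style word recurrence s(k) = s(k−2)·s(k−1): e.g. q·jq = qjq.
Continuing: qjq · jqqjq gives term 5.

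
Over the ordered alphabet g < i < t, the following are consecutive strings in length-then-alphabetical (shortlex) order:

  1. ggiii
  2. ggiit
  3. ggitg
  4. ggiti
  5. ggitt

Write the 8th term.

ggtgt

Continuing the enumeration 3 steps past ggitt: ggitt → ggtgg → ggtgi → (answer).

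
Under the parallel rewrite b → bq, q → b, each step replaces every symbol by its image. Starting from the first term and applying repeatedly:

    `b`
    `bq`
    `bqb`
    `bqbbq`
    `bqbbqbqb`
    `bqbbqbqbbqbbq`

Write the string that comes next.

φ(bqbbqbqbbqbbq) expands symbol-by-symbol to bq b bq bq b bq b bq bq b bq bq b; joining the 13 pieces gives the next term.

bqbbqbqbbqbbqbqbbqbqb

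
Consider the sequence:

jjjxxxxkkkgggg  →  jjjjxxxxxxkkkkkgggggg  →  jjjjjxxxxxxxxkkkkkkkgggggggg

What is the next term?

jjjjjjxxxxxxxxxxkkkkkkkkkgggggggggg

Term n consists of n+2 j's, followed by 2n+2 x's, followed by 2n+1 k's, followed by 2n+2 g's (n = 1, 2, …).
At n = 4 the blocks have lengths 6, 10, 9, 10.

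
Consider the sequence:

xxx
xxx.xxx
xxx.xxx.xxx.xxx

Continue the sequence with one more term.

xxx.xxx.xxx.xxx.xxx.xxx.xxx.xxx

Every step duplicates the string with '.' between the halves.
One more doubling of xxx.xxx.xxx.xxx gives the answer.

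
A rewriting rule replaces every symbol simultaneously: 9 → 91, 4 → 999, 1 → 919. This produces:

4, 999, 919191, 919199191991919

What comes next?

Replace each of the 15 characters of 919199191991919 in place — 91 919 91 919 91 91 919 91 919 91 91 919 91 919 91 — and concatenate.

919199191991919199191991919199191991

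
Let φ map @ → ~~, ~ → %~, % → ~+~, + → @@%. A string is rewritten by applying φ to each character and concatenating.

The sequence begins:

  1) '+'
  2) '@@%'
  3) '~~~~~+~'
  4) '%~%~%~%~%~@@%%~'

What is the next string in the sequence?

~+~%~~+~%~~+~%~~+~%~~+~%~~~~~~+~~+~%~

φ(%~%~%~%~%~@@%%~) expands symbol-by-symbol to ~+~ %~ ~+~ %~ ~+~ %~ ~+~ %~ ~+~ %~ ~~ ~~ ~+~ ~+~ %~; joining the 15 pieces gives the next term.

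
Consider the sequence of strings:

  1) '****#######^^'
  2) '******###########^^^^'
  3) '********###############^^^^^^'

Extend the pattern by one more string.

Term n consists of 2n *'s, followed by 4n-1 #'s, followed by 2n-2 ^'s, where the shown terms are n = 2, 3, 4.
Setting n = 5 gives 10, 19, 8 characters in each block.

**********###################^^^^^^^^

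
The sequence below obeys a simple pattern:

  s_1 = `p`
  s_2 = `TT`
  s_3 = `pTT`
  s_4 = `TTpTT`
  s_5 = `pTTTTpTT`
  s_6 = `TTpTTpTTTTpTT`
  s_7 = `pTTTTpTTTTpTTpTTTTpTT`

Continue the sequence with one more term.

TTpTTpTTTTpTTpTTTTpTTTTpTTpTTTTpTT

Each term (from the third on) is the two preceding terms concatenated in order: term 3 = p·TT = pTT.
Continuing: TTpTTpTTTTpTT · pTTTTpTTTTpTTpTTTTpTT gives term 8.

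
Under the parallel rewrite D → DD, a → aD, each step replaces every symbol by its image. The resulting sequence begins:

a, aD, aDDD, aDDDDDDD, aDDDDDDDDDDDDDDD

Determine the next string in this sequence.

aDDDDDDDDDDDDDDDDDDDDDDDDDDDDDDD

φ(aDDDDDDDDDDDDDDD) expands symbol-by-symbol to aD DD DD DD DD DD DD DD DD DD DD DD DD DD DD DD; joining the 16 pieces gives the next term.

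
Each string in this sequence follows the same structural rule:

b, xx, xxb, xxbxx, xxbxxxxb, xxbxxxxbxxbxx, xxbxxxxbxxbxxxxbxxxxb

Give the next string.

Each term (from the third on) is the previous term followed by the one before it: term 3 = xx·b = xxb.
So term 8 is xxbxxxxbxxbxxxxbxxxxb·xxbxxxxbxxbxx.

xxbxxxxbxxbxxxxbxxxxbxxbxxxxbxxbxx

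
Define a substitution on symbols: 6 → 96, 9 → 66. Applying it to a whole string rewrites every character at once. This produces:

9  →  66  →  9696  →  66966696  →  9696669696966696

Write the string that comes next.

Rewriting the 16 symbols of 9696669696966696 one by one yields 66 96 66 96 96 96 66 96 66 96 66 96 96 96 66 96; concatenated:

66966696969666966696669696966696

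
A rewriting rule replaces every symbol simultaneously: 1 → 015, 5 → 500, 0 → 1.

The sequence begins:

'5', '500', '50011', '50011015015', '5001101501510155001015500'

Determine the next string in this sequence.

φ(5001101501510155001015500) expands symbol-by-symbol to 500 1 1 015 015 1 015 500 1 015 500 015 1 015 500 500 1 1 015 1 015 500 500 1 1; joining the 25 pieces gives the next term.

5001101501510155001015500015101550050011015101550050011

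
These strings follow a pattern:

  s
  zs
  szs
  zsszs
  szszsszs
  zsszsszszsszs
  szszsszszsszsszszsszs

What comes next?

This is a Fibonacci-style word recurrence s(k) = s(k−2)·s(k−1): e.g. s·zs = szs.
The next term joins zsszsszszsszs and szszsszszsszsszszsszs.

zsszsszszsszsszszsszszsszsszszsszs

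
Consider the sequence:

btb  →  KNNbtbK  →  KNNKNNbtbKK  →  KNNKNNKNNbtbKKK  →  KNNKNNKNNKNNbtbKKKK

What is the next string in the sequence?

s(k+1) = KNN·s(k)·K, so each term gains KNN as a prefix and K as a suffix.
Applying this once more to KNNKNNKNNKNNbtbKKKK:

KNNKNNKNNKNNKNNbtbKKKKK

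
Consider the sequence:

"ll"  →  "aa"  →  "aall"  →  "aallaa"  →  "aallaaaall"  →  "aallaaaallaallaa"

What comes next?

aallaaaallaallaaaallaaaall

From term 3 onward, concatenate the last term with the second-to-last: aa·ll = aall, aall·aa = aallaa, …
Continuing: aallaaaallaallaa · aallaaaall gives term 7.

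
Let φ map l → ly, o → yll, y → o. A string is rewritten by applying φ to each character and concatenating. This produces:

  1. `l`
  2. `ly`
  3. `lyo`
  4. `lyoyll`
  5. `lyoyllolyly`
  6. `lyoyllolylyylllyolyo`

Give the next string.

lyoyllolylyylllyolyoolylylyoylllyoyll

Replace each of the 20 characters of lyoyllolylyylllyolyo in place — ly o yll o ly ly yll ly o ly o o ly ly ly o yll ly o yll — and concatenate.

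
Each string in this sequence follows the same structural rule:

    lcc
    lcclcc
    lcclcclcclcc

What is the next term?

lcclcclcclcclcclcclcclcc

Every step duplicates the string.
One more doubling of lcclcclcclcc gives the answer.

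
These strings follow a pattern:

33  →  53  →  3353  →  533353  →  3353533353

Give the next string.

5333533353533353

From term 3 onward, concatenate the second-to-last term with the last: 33·53 = 3353, 53·3353 = 533353, …
So term 6 is 533353·3353533353.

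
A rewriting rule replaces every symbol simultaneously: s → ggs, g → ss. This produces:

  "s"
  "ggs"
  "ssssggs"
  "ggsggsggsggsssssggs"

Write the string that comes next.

ssssggsssssggsssssggsssssggsggsggsggsggsssssggs

φ(ggsggsggsggsssssggs) expands symbol-by-symbol to ss ss ggs ss ss ggs ss ss ggs ss ss ggs ggs ggs ggs ggs ss ss ggs; joining the 19 pieces gives the next term.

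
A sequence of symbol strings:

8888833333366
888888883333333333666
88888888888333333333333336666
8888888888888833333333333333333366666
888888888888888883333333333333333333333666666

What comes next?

Each string has the form 8^{3n-1} 3^{4n-2} 6^{n}, where the shown terms are n = 2, 3, 4, 5, 6.
Setting n = 7 gives 20, 26, 7 characters in each block.

88888888888888888888333333333333333333333333336666666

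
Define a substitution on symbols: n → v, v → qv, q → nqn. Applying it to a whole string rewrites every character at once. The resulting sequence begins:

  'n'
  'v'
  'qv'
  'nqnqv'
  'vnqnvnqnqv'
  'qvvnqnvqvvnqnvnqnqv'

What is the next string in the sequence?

Replace each of the 19 characters of qvvnqnvqvvnqnvnqnqv in place — nqn qv qv v nqn v qv nqn qv qv v nqn v qv v nqn v nqn qv — and concatenate.

nqnqvqvvnqnvqvnqnqvqvvnqnvqvvnqnvnqnqv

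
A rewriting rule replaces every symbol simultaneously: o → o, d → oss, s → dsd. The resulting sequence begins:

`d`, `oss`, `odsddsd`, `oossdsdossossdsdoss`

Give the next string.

Applying the rule to each of the 19 symbols of oossdsdossossdsdoss gives the pieces o o dsd dsd oss dsd oss o dsd dsd o dsd dsd oss dsd oss o dsd dsd, which concatenate to the answer.

oodsddsdossdsdossodsddsdodsddsdossdsdossodsddsd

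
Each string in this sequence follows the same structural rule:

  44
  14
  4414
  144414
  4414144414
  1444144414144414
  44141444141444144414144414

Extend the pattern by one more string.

144414441414441444141444141444144414144414

This is a Fibonacci-style word recurrence s(k) = s(k−2)·s(k−1): e.g. 44·14 = 4414.
Continuing: 1444144414144414 · 44141444141444144414144414 gives term 8.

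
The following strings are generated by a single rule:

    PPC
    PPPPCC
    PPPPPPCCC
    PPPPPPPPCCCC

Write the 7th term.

Term n consists of 2n P's, followed by n C's (n = 1, 2, …).
For term 7, n = 7, so the run lengths are 14, 7.

PPPPPPPPPPPPPPCCCCCCC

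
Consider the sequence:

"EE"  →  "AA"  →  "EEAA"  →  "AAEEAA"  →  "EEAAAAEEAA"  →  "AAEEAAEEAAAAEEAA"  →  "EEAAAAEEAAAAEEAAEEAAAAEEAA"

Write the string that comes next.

AAEEAAEEAAAAEEAAEEAAAAEEAAAAEEAAEEAAAAEEAA

Each term (from the third on) is the two preceding terms concatenated in order: term 3 = EE·AA = EEAA.
Continuing: AAEEAAEEAAAAEEAA · EEAAAAEEAAAAEEAAEEAAAAEEAA gives term 8.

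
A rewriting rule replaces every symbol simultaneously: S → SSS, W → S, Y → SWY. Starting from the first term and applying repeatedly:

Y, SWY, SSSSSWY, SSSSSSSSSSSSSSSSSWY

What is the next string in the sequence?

Replace each of the 19 characters of SSSSSSSSSSSSSSSSSWY in place — SSS SSS SSS SSS SSS SSS SSS SSS SSS SSS SSS SSS SSS SSS SSS SSS SSS S SWY — and concatenate.

SSSSSSSSSSSSSSSSSSSSSSSSSSSSSSSSSSSSSSSSSSSSSSSSSSSSSWY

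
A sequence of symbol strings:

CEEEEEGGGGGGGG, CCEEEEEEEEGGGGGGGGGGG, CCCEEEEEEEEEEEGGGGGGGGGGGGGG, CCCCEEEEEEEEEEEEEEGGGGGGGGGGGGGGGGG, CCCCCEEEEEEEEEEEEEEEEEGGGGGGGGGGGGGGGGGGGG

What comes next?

Each string has the form C^{n-1} E^{3n-1} G^{3n+2}, where the shown terms are n = 2, 3, 4, 5, 6.
For the next term, n = 7, so the run lengths are 6, 20, 23.

CCCCCCEEEEEEEEEEEEEEEEEEEEGGGGGGGGGGGGGGGGGGGGGGG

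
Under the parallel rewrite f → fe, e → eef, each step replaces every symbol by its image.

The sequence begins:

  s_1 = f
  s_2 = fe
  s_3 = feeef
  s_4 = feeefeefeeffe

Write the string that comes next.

Applying the rule to each of the 13 symbols of feeefeefeeffe gives the pieces fe eef eef eef fe eef eef fe eef eef fe fe eef, which concatenate to the answer.

feeefeefeeffeeefeeffeeefeeffefeeef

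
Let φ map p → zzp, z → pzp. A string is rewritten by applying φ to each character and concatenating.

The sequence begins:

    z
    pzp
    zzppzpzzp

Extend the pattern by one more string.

pzppzpzzpzzppzpzzppzppzpzzp

Apply φ to zzppzpzzp symbol by symbol: z→pzp, z→pzp, p→zzp, p→zzp, z→pzp, p→zzp, z→pzp, z→pzp, p→zzp; joined: pzp pzp zzp zzp pzp zzp pzp pzp zzp.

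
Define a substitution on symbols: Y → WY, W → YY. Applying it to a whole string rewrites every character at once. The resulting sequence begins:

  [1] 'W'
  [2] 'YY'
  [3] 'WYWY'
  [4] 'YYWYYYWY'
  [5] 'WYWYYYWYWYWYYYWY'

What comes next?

Rewriting the 16 symbols of WYWYYYWYWYWYYYWY one by one yields YY WY YY WY WY WY YY WY YY WY YY WY WY WY YY WY; concatenated:

YYWYYYWYWYWYYYWYYYWYYYWYWYWYYYWY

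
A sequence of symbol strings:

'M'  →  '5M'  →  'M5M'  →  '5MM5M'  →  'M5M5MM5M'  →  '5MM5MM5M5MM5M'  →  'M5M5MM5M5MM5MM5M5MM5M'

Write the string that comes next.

This is a Fibonacci-style word recurrence s(k) = s(k−2)·s(k−1): e.g. M·5M = M5M.
The next term joins 5MM5MM5M5MM5M and M5M5MM5M5MM5MM5M5MM5M.

5MM5MM5M5MM5MM5M5MM5M5MM5MM5M5MM5M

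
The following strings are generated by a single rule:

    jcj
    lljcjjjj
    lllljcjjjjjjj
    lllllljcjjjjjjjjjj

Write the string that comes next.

s(k+1) = ll·s(k)·jjj, so each term gains ll as a prefix and jjj as a suffix.
One more step from lllllljcjjjjjjjjjj gives the answer.

lllllllljcjjjjjjjjjjjjj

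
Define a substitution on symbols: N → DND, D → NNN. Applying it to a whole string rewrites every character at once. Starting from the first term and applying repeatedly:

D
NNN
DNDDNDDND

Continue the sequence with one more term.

Rewriting each symbol of DNDDNDDND: D→NNN, N→DND, D→NNN, D→NNN, N→DND, D→NNN, D→NNN, N→DND, D→NNN, which concatenates to NNN DND NNN NNN DND NNN NNN DND NNN.

NNNDNDNNNNNNDNDNNNNNNDNDNNN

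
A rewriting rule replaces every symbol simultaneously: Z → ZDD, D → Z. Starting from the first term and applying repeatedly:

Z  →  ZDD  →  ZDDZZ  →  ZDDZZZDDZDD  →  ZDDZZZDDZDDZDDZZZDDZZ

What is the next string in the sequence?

Rewriting the 21 symbols of ZDDZZZDDZDDZDDZZZDDZZ one by one yields ZDD Z Z ZDD ZDD ZDD Z Z ZDD Z Z ZDD Z Z ZDD ZDD ZDD Z Z ZDD ZDD; concatenated:

ZDDZZZDDZDDZDDZZZDDZZZDDZZZDDZDDZDDZZZDDZDD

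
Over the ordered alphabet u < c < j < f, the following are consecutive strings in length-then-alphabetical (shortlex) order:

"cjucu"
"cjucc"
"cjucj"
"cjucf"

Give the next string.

cjuju

Find the rightmost character of cjucf below f, bump it to the next letter, and reset everything to its right to u.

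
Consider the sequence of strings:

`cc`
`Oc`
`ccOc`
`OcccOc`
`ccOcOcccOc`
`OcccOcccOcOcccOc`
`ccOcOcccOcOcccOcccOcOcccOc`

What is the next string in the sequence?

This is a Fibonacci-style word recurrence s(k) = s(k−2)·s(k−1): e.g. cc·Oc = ccOc.
The next term joins OcccOcccOcOcccOc and ccOcOcccOcOcccOcccOcOcccOc.

OcccOcccOcOcccOcccOcOcccOcOcccOcccOcOcccOc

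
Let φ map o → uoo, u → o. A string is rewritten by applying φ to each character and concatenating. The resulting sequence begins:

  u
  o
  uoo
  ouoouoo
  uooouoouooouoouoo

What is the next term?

Rewriting the 17 symbols of uooouoouooouoouoo one by one yields o uoo uoo uoo o uoo uoo o uoo uoo uoo o uoo uoo o uoo uoo; concatenated:

ouoouoouooouoouooouoouoouooouoouooouoouoo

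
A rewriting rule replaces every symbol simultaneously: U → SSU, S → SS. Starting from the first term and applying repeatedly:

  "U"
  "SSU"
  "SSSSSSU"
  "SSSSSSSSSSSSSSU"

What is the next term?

Rewriting the 15 symbols of SSSSSSSSSSSSSSU one by one yields SS SS SS SS SS SS SS SS SS SS SS SS SS SS SSU; concatenated:

SSSSSSSSSSSSSSSSSSSSSSSSSSSSSSU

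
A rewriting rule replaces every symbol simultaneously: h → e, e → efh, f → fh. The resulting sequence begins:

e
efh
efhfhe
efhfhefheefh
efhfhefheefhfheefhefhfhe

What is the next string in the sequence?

efhfhefheefhfheefhefhfhefheefhefhfheefhfhefheefh

φ(efhfhefheefhfheefhefhfhe) expands symbol-by-symbol to efh fh e fh e efh fh e efh efh fh e fh e efh efh fh e efh fh e fh e efh; joining the 24 pieces gives the next term.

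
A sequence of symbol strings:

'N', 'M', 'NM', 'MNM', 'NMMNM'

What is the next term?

From term 3 onward, concatenate the second-to-last term with the last: N·M = NM, M·NM = MNM, …
So term 6 is MNM·NMMNM.

MNMNMMNM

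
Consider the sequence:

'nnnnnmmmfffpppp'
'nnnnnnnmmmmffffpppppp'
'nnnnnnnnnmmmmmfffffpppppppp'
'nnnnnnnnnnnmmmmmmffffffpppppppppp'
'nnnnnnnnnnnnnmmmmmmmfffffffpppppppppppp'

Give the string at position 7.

nnnnnnnnnnnnnnnnnmmmmmmmmmfffffffffpppppppppppppppp

Each string has the form n^{2n+1} m^{n+1} f^{n+1} p^{2n}, where the shown terms are n = 2, 3, 4, 5, 6.
At n = 8 the blocks have lengths 17, 9, 9, 16.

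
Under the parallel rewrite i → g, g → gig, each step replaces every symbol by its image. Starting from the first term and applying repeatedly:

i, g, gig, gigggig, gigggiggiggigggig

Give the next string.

gigggiggiggigggiggigggiggigggiggiggigggig

Applying the rule to each of the 17 symbols of gigggiggiggigggig gives the pieces gig g gig gig gig g gig gig g gig gig g gig gig gig g gig, which concatenate to the answer.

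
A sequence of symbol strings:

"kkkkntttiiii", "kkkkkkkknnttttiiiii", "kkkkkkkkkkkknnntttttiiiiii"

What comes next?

kkkkkkkkkkkkkkkknnnnttttttiiiiiii

Reading off run lengths: k runs 4, 8, 12; n runs 1, 2, 3; t runs 3, 4, 5; i runs 4, 5, 6 — each is linear in n (n = 1, 2, …).
At n = 4 the blocks have lengths 16, 4, 6, 7.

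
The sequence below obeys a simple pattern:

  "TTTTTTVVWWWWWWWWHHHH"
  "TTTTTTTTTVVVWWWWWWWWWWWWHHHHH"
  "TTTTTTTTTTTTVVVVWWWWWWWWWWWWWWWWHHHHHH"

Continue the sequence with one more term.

TTTTTTTTTTTTTTTVVVVVWWWWWWWWWWWWWWWWWWWWHHHHHHH

The n-th term is 3n T's then n V's then 4n W's then n+2 H's, where the shown terms are n = 2, 3, 4.
At n = 5 the blocks have lengths 15, 5, 20, 7.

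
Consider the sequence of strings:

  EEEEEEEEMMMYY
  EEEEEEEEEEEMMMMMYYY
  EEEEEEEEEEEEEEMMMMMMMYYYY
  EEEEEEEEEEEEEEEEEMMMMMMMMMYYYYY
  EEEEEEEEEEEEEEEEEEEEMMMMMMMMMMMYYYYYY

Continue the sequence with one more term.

The n-th term is 3n+2 E's then 2n-1 M's then n Y's, where the shown terms are n = 2, 3, 4, 5, 6.
For the next term, n = 7, so the run lengths are 23, 13, 7.

EEEEEEEEEEEEEEEEEEEEEEEMMMMMMMMMMMMMYYYYYYY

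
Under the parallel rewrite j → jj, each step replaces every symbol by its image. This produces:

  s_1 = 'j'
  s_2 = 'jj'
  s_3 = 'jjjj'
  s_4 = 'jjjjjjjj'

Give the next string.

jjjjjjjjjjjjjjjj

Rewriting each symbol of jjjjjjjj: j→jj, j→jj, j→jj, j→jj, j→jj, j→jj, j→jj, j→jj, which concatenates to jj jj jj jj jj jj jj jj.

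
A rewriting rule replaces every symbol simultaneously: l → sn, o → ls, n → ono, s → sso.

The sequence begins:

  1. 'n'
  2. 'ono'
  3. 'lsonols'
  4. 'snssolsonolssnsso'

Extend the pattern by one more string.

Replace each of the 17 characters of snssolsonolssnsso in place — sso ono sso sso ls sn sso ls ono ls sn sso sso ono sso sso ls — and concatenate.

ssoonossossolssnssolsonolssnssossoonossossols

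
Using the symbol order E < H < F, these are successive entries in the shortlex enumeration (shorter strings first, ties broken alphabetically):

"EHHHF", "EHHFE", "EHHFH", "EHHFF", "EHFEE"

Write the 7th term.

Continuing the enumeration 2 steps past EHFEE: EHFEE → EHFEH → (answer).

EHFEF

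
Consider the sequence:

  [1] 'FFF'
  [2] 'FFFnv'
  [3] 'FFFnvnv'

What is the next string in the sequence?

Every step adds nv to the end: s(k+1) = s(k)·nv.
So the next term is FFFnvnv·nv.

FFFnvnvnv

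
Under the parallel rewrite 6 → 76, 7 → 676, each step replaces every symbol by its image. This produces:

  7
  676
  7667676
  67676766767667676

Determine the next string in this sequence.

Replace each of the 17 characters of 67676766767667676 in place — 76 676 76 676 76 676 76 76 676 76 676 76 76 676 76 676 76 — and concatenate.

76676766767667676766767667676766767667676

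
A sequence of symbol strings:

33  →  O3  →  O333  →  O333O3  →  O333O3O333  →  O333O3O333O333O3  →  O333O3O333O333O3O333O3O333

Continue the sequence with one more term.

From term 3 onward, concatenate the last term with the second-to-last: O3·33 = O333, O333·O3 = O333O3, …
So term 8 is O333O3O333O333O3O333O3O333·O333O3O333O333O3.

O333O3O333O333O3O333O3O333O333O3O333O333O3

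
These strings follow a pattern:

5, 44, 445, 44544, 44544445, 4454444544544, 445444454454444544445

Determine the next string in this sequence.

4454444544544445444454454444544544

This is a Fibonacci-style word recurrence s(k) = s(k−1)·s(k−2): e.g. 44·5 = 445.
So term 8 is 445444454454444544445·4454444544544.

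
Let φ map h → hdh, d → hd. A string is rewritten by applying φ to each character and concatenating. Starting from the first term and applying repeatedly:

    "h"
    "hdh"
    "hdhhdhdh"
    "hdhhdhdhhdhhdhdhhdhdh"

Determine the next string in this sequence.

hdhhdhdhhdhhdhdhhdhdhhdhhdhdhhdhhdhdhhdhdhhdhhdhdhhdhdh

Replace each of the 21 characters of hdhhdhdhhdhhdhdhhdhdh in place — hdh hd hdh hdh hd hdh hd hdh hdh hd hdh hdh hd hdh hd hdh hdh hd hdh hd hdh — and concatenate.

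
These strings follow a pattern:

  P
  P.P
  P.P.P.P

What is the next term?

s(k+1) = s(k)·.·s(k) — each term doubles the last with '.' between the halves.
So the next term is two copies of P.P.P.P with '.' between the halves.

P.P.P.P.P.P.P.P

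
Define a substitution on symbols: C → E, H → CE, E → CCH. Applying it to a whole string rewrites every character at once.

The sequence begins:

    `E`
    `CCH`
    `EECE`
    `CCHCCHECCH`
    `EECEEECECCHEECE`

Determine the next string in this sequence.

Applying the rule to each of the 15 symbols of EECEEECECCHEECE gives the pieces CCH CCH E CCH CCH CCH E CCH E E CE CCH CCH E CCH, which concatenate to the answer.

CCHCCHECCHCCHCCHECCHEECECCHCCHECCH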